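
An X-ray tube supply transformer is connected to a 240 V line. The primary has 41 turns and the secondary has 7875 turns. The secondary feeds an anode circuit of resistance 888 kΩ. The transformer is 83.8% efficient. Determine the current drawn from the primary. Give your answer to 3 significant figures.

V_s = 240 × 7875/41 = 46098 V.
I_s = V_s/R = 46098/888000 = 0.051912 A.
P_out = V_s I_s = 46098 × 0.051912 = 2393.0 W.
P_in = P_out/η = 2393.0/0.838 = 2855.6 W.
I_p = P_in/V_p = 2855.6/240 = 11.9 A.

I_p ≈ 11.9 A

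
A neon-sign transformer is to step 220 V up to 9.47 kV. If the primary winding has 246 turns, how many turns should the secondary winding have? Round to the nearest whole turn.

N_s = 10589 turns

N_s/N_p = V_s/V_p, so N_s = 246 × 9470/220 = 10589.2 ≈ 10589 turns.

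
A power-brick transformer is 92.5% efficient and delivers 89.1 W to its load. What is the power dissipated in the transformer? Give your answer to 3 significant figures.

P_loss ≈ 7.22 W

P_in = P_out/η = 89.1/0.925 = 96.3243 W.
P_loss = P_in − P_out = 96.3243 − 89.1 = 7.22 W.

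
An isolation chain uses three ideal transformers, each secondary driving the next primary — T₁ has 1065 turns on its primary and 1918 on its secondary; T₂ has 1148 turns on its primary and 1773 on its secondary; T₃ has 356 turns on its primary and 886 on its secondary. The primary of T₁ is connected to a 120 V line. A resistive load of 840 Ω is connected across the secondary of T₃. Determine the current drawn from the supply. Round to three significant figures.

I_supply ≈ 6.85 A

Secondary of T₁: V = 120.00 × 1918/1065 = 216.11 V.
Secondary of T₂: V = 216.11 × 1773/1148 = 333.77 V.
Secondary of T₃: V = 333.77 × 886/356 = 830.67 V.
I_load = 830.67/840 = 0.98890 A, so P_out = 830.67 × 0.98890 = 821.45 W.
All ideal ⇒ P_in = P_out, so I_supply = 821.45/120 = 6.85 A.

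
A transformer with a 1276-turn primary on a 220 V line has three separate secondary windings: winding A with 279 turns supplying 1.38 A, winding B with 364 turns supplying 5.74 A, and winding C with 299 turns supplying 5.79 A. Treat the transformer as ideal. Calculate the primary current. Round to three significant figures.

V_A = 220 × 279/1276 = 48.103 V; V_B = 220 × 364/1276 = 62.759 V; V_C = 220 × 299/1276 = 51.552 V.
P_out = V_A I_A + V_B I_B + V_C I_C = 48.103×1.38 + 62.759×5.74 + 51.552×5.79 = 66.383 + 360.23 + 298.48 = 725.10 W.
Ideal ⇒ P_in = P_out, so I_p = P_out/V_p = 725.10/220 = 3.30 A.

I_p ≈ 3.30 A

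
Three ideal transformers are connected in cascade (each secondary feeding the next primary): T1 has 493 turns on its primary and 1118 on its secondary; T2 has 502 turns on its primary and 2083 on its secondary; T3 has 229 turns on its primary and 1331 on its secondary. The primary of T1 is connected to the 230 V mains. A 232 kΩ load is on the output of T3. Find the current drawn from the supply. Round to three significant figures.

I_supply ≈ 2.97 A

After T1: V = 230.00 × 1118/493 = 521.58 V.
After T2: V = 521.58 × 2083/502 = 2164.3 V.
After T3: V = 2164.3 × 1331/229 = 12579 V.
I_load = 12579/232000 = 0.054220 A, so P_out = 12579 × 0.054220 = 682.05 W.
All ideal ⇒ P_in = P_out, so I_supply = 682.05/230 = 2.97 A.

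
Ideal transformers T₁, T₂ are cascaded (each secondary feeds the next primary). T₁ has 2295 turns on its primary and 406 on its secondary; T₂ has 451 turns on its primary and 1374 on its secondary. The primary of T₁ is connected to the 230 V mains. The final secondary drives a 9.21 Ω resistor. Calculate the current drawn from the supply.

I_supply ≈ 7.25 A

Secondary of T₁: V = 230.00 × 406/2295 = 40.688 V.
Secondary of T₂: V = 40.688 × 1374/451 = 123.96 V.
I_load = 123.96/9.21 = 13.459 A, so P_out = 123.96 × 13.459 = 1668.4 W.
All ideal ⇒ P_in = P_out, so I_supply = 1668.4/230 = 7.25 A.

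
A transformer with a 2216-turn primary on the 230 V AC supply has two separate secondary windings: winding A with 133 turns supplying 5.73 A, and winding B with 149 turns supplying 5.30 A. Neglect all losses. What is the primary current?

V_A = 230 × 133/2216 = 13.804 V; V_B = 230 × 149/2216 = 15.465 V.
P_out = V_A I_A + V_B I_B = 13.804×5.73 + 15.465×5.30 = 79.098 + 81.963 = 161.06 W.
Ideal ⇒ P_in = P_out, so I_p = P_out/V_p = 161.06/230 = 0.700 A.

I_p ≈ 0.700 A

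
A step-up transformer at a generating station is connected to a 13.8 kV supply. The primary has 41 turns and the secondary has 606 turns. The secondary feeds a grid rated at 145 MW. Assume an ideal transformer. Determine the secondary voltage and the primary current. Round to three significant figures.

V_s = V_p × N_s/N_p = 13800 × 606/41 = 203970 V.
I_s = P/V_s = 1.45×10^8/203970 = 710.89 A.
I_p = I_s × N_s/N_p = 710.89 × 606/41 = 10500 A.

V_s ≈ 204000 V, I_p ≈ 10500 A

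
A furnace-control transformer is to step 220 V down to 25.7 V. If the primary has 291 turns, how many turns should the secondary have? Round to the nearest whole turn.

N_s/N_p = V_s/V_p, so N_s = 291 × 25.7/220 = 34.0 ≈ 34 turns.

N_s = 34 turns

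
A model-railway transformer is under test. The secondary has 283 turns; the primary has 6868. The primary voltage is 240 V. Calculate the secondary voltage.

V_s ≈ 9.89 V

V_s/V_p = N_s/N_p, so V_s = 240 × 283/6868 = 9.89 V.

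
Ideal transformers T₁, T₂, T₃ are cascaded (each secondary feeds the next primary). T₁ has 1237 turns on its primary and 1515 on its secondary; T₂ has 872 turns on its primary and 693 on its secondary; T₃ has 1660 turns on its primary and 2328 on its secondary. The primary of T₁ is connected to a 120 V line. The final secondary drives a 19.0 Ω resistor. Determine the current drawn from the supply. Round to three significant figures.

Secondary of T₁: V = 120.00 × 1515/1237 = 146.97 V.
Secondary of T₂: V = 146.97 × 693/872 = 116.80 V.
Secondary of T₃: V = 116.80 × 2328/1660 = 163.80 V.
I_load = 163.80/19.0 = 8.6211 A, so P_out = 163.80 × 8.6211 = 1412.1 W.
All ideal ⇒ P_in = P_out, so I_supply = 1412.1/120 = 11.8 A.

I_supply ≈ 11.8 A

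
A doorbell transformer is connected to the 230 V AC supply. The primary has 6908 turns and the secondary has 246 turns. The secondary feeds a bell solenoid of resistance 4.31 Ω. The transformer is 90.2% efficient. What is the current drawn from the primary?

I_p ≈ 0.0750 A

V_s = 230 × 246/6908 = 8.1905 V.
I_s = V_s/R = 8.1905/4.31 = 1.9003 A.
P_out = V_s I_s = 8.1905 × 1.9003 = 15.565 W.
P_in = P_out/η = 15.565/0.902 = 17.256 W.
I_p = P_in/V_p = 17.256/230 = 0.0750 A.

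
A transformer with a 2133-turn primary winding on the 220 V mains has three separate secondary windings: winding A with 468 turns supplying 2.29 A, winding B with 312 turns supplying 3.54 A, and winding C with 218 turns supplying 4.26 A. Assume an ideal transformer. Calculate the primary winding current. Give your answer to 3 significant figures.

V_A = 220 × 468/2133 = 48.270 V; V_B = 220 × 312/2133 = 32.180 V; V_C = 220 × 218/2133 = 22.485 V.
P_out = V_A I_A + V_B I_B + V_C I_C = 48.270×2.29 + 32.180×3.54 + 22.485×4.26 = 110.54 + 113.92 + 95.785 = 320.24 W.
Ideal ⇒ P_in = P_out, so I_p = P_out/V_p = 320.24/220 = 1.46 A.

I_p ≈ 1.46 A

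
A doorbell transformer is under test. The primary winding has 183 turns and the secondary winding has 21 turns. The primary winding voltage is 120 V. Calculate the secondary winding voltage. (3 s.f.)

V_s/V_p = N_s/N_p, so V_s = 120 × 21/183 = 13.8 V.

V_s ≈ 13.8 V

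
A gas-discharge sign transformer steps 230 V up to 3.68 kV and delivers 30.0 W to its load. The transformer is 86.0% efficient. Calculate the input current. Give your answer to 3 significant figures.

I_in ≈ 0.152 A

P_in = P_out/η = 30.0/0.860 = 34.884 W.
I_in = P_in/V_in = 34.884/230 = 0.152 A.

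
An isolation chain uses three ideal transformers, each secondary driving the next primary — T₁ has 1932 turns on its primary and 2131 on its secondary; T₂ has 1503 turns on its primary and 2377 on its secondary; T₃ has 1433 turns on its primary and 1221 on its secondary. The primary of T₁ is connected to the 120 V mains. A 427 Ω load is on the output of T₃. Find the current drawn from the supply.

Secondary of T₁: V = 120.00 × 2131/1932 = 132.36 V.
Secondary of T₂: V = 132.36 × 2377/1503 = 209.33 V.
Secondary of T₃: V = 209.33 × 1221/1433 = 178.36 V.
I_load = 178.36/427 = 0.41770 A, so P_out = 178.36 × 0.41770 = 74.502 W.
All ideal ⇒ P_in = P_out, so I_supply = 74.502/120 = 0.621 A.

I_supply ≈ 0.621 A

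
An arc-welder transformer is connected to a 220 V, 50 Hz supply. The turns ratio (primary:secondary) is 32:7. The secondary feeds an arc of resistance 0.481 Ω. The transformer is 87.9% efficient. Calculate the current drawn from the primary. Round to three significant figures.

V_s = 220 × 7/32 = 48.125 V.
I_s = V_s/R = 48.125/0.481 = 100.05 A.
P_out = V_s I_s = 48.125 × 100.05 = 4815.0 W.
P_in = P_out/η = 4815.0/0.879 = 5477.8 W.
I_p = P_in/V_p = 5477.8/220 = 24.9 A.

I_p ≈ 24.9 A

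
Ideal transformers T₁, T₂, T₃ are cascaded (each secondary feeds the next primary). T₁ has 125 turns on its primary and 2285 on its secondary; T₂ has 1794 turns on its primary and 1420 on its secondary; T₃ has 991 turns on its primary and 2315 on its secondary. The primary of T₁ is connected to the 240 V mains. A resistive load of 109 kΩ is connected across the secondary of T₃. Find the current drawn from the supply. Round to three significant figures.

I_supply ≈ 2.52 A

After T₁: V = 240.00 × 2285/125 = 4387.2 V.
After T₂: V = 4387.2 × 1420/1794 = 3472.6 V.
After T₃: V = 3472.6 × 2315/991 = 8112.1 V.
I_load = 8112.1/109000 = 0.074422 A, so P_out = 8112.1 × 0.074422 = 603.72 W.
All ideal ⇒ P_in = P_out, so I_supply = 603.72/240 = 2.52 A.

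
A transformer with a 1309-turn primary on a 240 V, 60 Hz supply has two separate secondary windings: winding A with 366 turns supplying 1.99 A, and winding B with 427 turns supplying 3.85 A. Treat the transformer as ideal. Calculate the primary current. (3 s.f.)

V_A = 240 × 366/1309 = 67.105 V; V_B = 240 × 427/1309 = 78.289 V.
P_out = V_A I_A + V_B I_B = 67.105×1.99 + 78.289×3.85 = 133.54 + 301.41 = 434.95 W.
Ideal ⇒ P_in = P_out, so I_p = P_out/V_p = 434.95/240 = 1.81 A.

I_p ≈ 1.81 A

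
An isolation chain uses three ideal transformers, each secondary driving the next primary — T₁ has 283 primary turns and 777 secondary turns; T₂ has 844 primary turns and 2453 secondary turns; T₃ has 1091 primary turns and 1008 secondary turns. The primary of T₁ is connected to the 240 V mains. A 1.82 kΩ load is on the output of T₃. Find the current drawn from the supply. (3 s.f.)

I_supply ≈ 7.17 A

Secondary of T₁: V = 240.00 × 777/283 = 658.94 V.
Secondary of T₂: V = 658.94 × 2453/844 = 1915.1 V.
Secondary of T₃: V = 1915.1 × 1008/1091 = 1769.4 V.
I_load = 1769.4/1820 = 0.97222 A, so P_out = 1769.4 × 0.97222 = 1720.3 W.
All ideal ⇒ P_in = P_out, so I_supply = 1720.3/240 = 7.17 A.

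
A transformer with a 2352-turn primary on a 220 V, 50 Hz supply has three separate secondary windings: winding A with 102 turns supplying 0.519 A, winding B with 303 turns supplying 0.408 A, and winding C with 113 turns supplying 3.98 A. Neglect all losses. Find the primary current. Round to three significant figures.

V_A = 220 × 102/2352 = 9.5408 V; V_B = 220 × 303/2352 = 28.342 V; V_C = 220 × 113/2352 = 10.570 V.
P_out = V_A I_A + V_B I_B + V_C I_C = 9.5408×0.519 + 28.342×0.408 + 10.570×3.98 = 4.9517 + 11.563 + 42.068 = 58.583 W.
Ideal ⇒ P_in = P_out, so I_p = P_out/V_p = 58.583/220 = 0.266 A.

I_p ≈ 0.266 A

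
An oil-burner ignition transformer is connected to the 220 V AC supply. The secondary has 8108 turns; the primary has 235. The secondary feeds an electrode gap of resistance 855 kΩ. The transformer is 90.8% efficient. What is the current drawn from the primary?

V_s = 220 × 8108/235 = 7590.5 V.
I_s = V_s/R = 7590.5/855000 = 0.0088777 A.
P_out = V_s I_s = 7590.5 × 0.0088777 = 67.386 W.
P_in = P_out/η = 67.386/0.908 = 74.214 W.
I_p = P_in/V_p = 74.214/220 = 0.337 A.

I_p ≈ 0.337 A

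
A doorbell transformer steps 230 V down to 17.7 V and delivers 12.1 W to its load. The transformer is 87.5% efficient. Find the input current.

P_in = P_out/η = 12.1/0.875 = 13.829 W.
I_in = P_in/V_in = 13.829/230 = 0.0601 A.

I_in ≈ 0.0601 A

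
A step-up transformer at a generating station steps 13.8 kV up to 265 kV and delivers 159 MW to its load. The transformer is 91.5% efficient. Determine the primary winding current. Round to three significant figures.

I_p ≈ 12600 A

P_in = P_out/η = 1.59×10^8/0.915 = 1.7377×10^8 W.
I_p = P_in/V_p = 1.7377×10^8/13800 = 12600 A.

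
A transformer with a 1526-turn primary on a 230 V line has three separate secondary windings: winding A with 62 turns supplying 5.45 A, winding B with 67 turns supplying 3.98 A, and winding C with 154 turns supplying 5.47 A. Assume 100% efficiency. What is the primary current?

V_A = 230 × 62/1526 = 9.3447 V; V_B = 230 × 67/1526 = 10.098 V; V_C = 230 × 154/1526 = 23.211 V.
P_out = V_A I_A + V_B I_B + V_C I_C = 9.3447×5.45 + 10.098×3.98 + 23.211×5.47 = 50.929 + 40.191 + 126.96 = 218.08 W.
Ideal ⇒ P_in = P_out, so I_p = P_out/V_p = 218.08/230 = 0.948 A.

I_p ≈ 0.948 A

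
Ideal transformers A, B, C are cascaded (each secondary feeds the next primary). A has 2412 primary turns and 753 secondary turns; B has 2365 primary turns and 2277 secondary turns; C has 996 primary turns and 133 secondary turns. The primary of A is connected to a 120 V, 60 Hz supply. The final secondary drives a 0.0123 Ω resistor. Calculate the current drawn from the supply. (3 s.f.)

After A: V = 120.00 × 753/2412 = 37.463 V.
After B: V = 37.463 × 2277/2365 = 36.069 V.
After C: V = 36.069 × 133/996 = 4.8164 V.
I_load = 4.8164/0.0123 = 391.58 A, so P_out = 4.8164 × 391.58 = 1886.0 W.
All ideal ⇒ P_in = P_out, so I_supply = 1886.0/120 = 15.7 A.

I_supply ≈ 15.7 A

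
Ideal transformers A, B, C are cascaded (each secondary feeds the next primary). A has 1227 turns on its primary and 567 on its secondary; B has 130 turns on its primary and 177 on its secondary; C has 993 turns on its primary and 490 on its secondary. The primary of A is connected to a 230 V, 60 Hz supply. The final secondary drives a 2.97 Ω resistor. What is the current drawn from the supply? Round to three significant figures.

Secondary of A: V = 230.00 × 567/1227 = 106.28 V.
Secondary of B: V = 106.28 × 177/130 = 144.71 V.
Secondary of C: V = 144.71 × 490/993 = 71.407 V.
I_load = 71.407/2.97 = 24.043 A, so P_out = 71.407 × 24.043 = 1716.8 W.
All ideal ⇒ P_in = P_out, so I_supply = 1716.8/230 = 7.46 A.

I_supply ≈ 7.46 A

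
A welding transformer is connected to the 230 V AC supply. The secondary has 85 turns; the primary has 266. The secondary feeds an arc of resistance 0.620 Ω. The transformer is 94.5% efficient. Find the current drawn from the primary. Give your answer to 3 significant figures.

V_s = 230 × 85/266 = 73.496 V.
I_s = V_s/R = 73.496/0.620 = 118.54 A.
P_out = V_s I_s = 73.496 × 118.54 = 8712.4 W.
P_in = P_out/η = 8712.4/0.945 = 9219.5 W.
I_p = P_in/V_p = 9219.5/230 = 40.1 A.

I_p ≈ 40.1 A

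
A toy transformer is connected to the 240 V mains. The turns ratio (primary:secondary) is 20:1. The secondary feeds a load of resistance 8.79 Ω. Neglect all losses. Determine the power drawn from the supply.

P ≈ 16.4 W

V_s = V_p × N_s/N_p = 240 × 1/20 = 12.000 V.
I_s = V_s/R = 12.000/8.79 = 1.3652 A.
I_p = I_s × N_s/N_p = 1.3652 × 1/20 = 0.068259 A.
P = V_p I_p = 240 × 0.068259 = 16.4 W.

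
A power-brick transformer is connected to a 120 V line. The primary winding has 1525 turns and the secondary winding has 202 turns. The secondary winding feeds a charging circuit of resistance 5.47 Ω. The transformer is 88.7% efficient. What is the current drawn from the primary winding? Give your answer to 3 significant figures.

I_p ≈ 0.434 A

V_s = 120 × 202/1525 = 15.895 V.
I_s = V_s/R = 15.895/5.47 = 2.9059 A.
P_out = V_s I_s = 15.895 × 2.9059 = 46.189 W.
P_in = P_out/η = 46.189/0.887 = 52.073 W.
I_p = P_in/V_p = 52.073/120 = 0.434 A.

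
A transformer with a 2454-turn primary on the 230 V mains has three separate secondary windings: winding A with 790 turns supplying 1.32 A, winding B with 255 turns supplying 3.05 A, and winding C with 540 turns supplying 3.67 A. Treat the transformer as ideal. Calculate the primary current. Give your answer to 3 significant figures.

I_p ≈ 1.55 A

V_A = 230 × 790/2454 = 74.042 V; V_B = 230 × 255/2454 = 23.900 V; V_C = 230 × 540/2454 = 50.611 V.
P_out = V_A I_A + V_B I_B + V_C I_C = 74.042×1.32 + 23.900×3.05 + 50.611×3.67 = 97.736 + 72.894 + 185.74 = 356.37 W.
Ideal ⇒ P_in = P_out, so I_p = P_out/V_p = 356.37/230 = 1.55 A.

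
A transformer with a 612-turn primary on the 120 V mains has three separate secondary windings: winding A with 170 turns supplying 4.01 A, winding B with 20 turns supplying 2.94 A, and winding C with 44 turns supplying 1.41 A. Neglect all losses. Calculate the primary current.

I_p ≈ 1.31 A

V_A = 120 × 170/612 = 33.333 V; V_B = 120 × 20/612 = 3.9216 V; V_C = 120 × 44/612 = 8.6275 V.
P_out = V_A I_A + V_B I_B + V_C I_C = 33.333×4.01 + 3.9216×2.94 + 8.6275×1.41 = 133.67 + 11.529 + 12.165 = 157.36 W.
Ideal ⇒ P_in = P_out, so I_p = P_out/V_p = 157.36/120 = 1.31 A.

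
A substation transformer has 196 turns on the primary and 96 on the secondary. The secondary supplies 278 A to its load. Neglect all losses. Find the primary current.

For an ideal transformer I_p/I_s = N_s/N_p, so I_p = 278 × 96/196 = 136 A.

I_p ≈ 136 A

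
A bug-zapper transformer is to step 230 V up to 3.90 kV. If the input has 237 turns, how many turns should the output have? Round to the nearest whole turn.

N_out/N_in = V_out/V_in, so N_out = 237 × 3900/230 = 4018.7 ≈ 4019 turns.

N_out = 4019 turns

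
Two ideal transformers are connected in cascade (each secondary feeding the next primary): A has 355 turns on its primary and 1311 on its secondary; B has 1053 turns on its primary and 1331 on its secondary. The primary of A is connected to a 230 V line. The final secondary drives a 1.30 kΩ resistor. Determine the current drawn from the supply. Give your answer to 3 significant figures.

I_supply ≈ 3.86 A

After A: V = 230.00 × 1311/355 = 849.38 V.
After B: V = 849.38 × 1331/1053 = 1073.6 V.
I_load = 1073.6/1300 = 0.82586 A, so P_out = 1073.6 × 0.82586 = 886.67 W.
All ideal ⇒ P_in = P_out, so I_supply = 886.67/230 = 3.86 A.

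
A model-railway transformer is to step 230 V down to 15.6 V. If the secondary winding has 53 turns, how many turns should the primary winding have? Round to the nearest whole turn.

N_p = 781 turns

N_p/N_s = V_p/V_s, so N_p = 53 × 230/15.6 = 781.4 ≈ 781 turns.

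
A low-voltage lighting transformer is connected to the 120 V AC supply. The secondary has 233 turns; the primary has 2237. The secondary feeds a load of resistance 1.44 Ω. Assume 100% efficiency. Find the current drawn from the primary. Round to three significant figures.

V_s = V_p × N_s/N_p = 120 × 233/2237 = 12.499 V.
I_s = V_s/R = 12.499/1.44 = 8.6798 A.
For an ideal transformer I_p N_p = I_s N_s, so I_p = 8.6798 × 233/2237 = 0.904 A.

I_p ≈ 0.904 A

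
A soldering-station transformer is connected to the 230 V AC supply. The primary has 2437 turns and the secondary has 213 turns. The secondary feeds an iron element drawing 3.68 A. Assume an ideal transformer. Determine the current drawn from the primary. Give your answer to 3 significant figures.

For an ideal transformer I_p N_p = I_s N_s, so I_p = 3.68 × 213/2437 = 0.322 A.

I_p ≈ 0.322 A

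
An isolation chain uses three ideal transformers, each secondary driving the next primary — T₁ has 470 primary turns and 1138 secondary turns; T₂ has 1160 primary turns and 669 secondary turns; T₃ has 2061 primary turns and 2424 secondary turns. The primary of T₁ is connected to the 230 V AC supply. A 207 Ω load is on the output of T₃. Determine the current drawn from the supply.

I_supply ≈ 3.00 A

Secondary of T₁: V = 230.00 × 1138/470 = 556.89 V.
Secondary of T₂: V = 556.89 × 669/1160 = 321.17 V.
Secondary of T₃: V = 321.17 × 2424/2061 = 377.74 V.
I_load = 377.74/207 = 1.8248 A, so P_out = 377.74 × 1.8248 = 689.32 W.
All ideal ⇒ P_in = P_out, so I_supply = 689.32/230 = 3.00 A.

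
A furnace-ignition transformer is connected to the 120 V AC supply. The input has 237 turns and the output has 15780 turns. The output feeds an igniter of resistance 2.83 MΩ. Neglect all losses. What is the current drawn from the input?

V_out = V_in × N_out/N_in = 120 × 15780/237 = 7989.9 V.
I_out = V_out/R = 7989.9/(2.83×10^6) = 0.0028233 A.
For an ideal transformer I_in N_in = I_out N_out, so I_in = 0.0028233 × 15780/237 = 0.188 A.

I_in ≈ 0.188 A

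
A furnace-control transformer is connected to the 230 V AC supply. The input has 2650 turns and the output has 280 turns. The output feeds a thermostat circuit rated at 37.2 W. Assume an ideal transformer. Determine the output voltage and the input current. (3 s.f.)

V_out ≈ 24.3 V, I_in ≈ 0.162 A

V_out = V_in × N_out/N_in = 230 × 280/2650 = 24.302 V.
I_out = P/V_out = 37.2/24.302 = 1.5307 A.
I_in = I_out × N_out/N_in = 1.5307 × 280/2650 = 0.162 A.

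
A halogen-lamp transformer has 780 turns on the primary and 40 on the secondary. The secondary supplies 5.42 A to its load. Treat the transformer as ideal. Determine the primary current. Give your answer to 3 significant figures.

For an ideal transformer I_p/I_s = N_s/N_p, so I_p = 5.42 × 40/780 = 0.278 A.

I_p ≈ 0.278 A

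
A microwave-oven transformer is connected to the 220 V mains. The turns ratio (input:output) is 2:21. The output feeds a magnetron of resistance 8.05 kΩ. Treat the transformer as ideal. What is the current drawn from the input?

I_in ≈ 3.01 A

V_out = V_in × N_out/N_in = 220 × 21/2 = 2310.0 V.
I_out = V_out/R = 2310.0/8050 = 0.28696 A.
For an ideal transformer I_in N_in = I_out N_out, so I_in = 0.28696 × 21/2 = 3.01 A.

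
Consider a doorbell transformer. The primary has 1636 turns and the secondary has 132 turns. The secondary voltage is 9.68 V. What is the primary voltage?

V_p/V_s = N_p/N_s, so V_p = 9.68 × 1636/132 = 120 V.

V_p ≈ 120 V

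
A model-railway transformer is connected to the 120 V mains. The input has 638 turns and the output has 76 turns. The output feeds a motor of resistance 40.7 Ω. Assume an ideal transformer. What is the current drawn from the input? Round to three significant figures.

V_out = V_in × N_out/N_in = 120 × 76/638 = 14.295 V.
I_out = V_out/R = 14.295/40.7 = 0.35122 A.
For an ideal transformer I_in N_in = I_out N_out, so I_in = 0.35122 × 76/638 = 0.0418 A.

I_in ≈ 0.0418 A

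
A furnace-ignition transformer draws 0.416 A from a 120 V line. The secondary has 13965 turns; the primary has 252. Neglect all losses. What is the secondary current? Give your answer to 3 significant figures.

I_s ≈ 0.00751 A

I_s/I_p = N_p/N_s, so I_s = 0.416 × 252/13965 = 0.00751 A.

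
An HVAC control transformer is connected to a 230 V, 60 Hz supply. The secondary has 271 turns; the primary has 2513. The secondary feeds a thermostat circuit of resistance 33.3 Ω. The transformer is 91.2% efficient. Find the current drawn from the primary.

I_p ≈ 0.0881 A

V_s = 230 × 271/2513 = 24.803 V.
I_s = V_s/R = 24.803/33.3 = 0.74484 A.
P_out = V_s I_s = 24.803 × 0.74484 = 18.474 W.
P_in = P_out/η = 18.474/0.912 = 20.257 W.
I_p = P_in/V_p = 20.257/230 = 0.0881 A.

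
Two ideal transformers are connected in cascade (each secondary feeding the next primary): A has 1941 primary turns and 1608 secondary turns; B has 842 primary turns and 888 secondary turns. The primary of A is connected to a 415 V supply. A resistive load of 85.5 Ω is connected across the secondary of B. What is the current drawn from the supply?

I_supply ≈ 3.71 A

Secondary of A: V = 415.00 × 1608/1941 = 343.80 V.
Secondary of B: V = 343.80 × 888/842 = 362.58 V.
I_load = 362.58/85.5 = 4.2408 A, so P_out = 362.58 × 4.2408 = 1537.6 W.
All ideal ⇒ P_in = P_out, so I_supply = 1537.6/415 = 3.71 A.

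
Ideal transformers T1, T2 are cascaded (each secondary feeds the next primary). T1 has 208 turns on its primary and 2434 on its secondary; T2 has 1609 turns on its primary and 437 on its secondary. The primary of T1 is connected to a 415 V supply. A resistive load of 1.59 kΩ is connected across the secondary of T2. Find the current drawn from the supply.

I_supply ≈ 2.64 A

After T1: V = 415.00 × 2434/208 = 4856.3 V.
After T2: V = 4856.3 × 437/1609 = 1319.0 V.
I_load = 1319.0/1590 = 0.82953 A, so P_out = 1319.0 × 0.82953 = 1094.1 W.
All ideal ⇒ P_in = P_out, so I_supply = 1094.1/415 = 2.64 A.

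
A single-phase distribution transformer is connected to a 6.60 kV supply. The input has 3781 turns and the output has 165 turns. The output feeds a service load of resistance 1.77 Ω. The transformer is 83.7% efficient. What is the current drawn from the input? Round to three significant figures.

V_out = 6600 × 165/3781 = 288.02 V.
I_out = V_out/R = 288.02/1.77 = 162.72 A.
P_out = V_out I_out = 288.02 × 162.72 = 46867 W.
P_in = P_out/η = 46867/0.837 = 55994 W.
I_in = P_in/V_in = 55994/6600 = 8.48 A.

I_in ≈ 8.48 A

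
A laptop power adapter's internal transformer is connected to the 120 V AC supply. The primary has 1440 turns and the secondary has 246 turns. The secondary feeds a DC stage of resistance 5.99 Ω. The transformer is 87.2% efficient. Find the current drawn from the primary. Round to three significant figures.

V_s = 120 × 246/1440 = 20.500 V.
I_s = V_s/R = 20.500/5.99 = 3.4224 A.
P_out = V_s I_s = 20.500 × 3.4224 = 70.159 W.
P_in = P_out/η = 70.159/0.872 = 80.457 W.
I_p = P_in/V_p = 80.457/120 = 0.670 A.

I_p ≈ 0.670 A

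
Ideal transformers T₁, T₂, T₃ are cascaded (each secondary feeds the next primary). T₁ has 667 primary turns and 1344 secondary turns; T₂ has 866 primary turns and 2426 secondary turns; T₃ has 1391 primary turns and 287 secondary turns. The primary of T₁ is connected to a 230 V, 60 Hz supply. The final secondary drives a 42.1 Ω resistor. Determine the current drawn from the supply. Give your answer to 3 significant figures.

I_supply ≈ 7.41 A

Secondary of T₁: V = 230.00 × 1344/667 = 463.45 V.
Secondary of T₂: V = 463.45 × 2426/866 = 1298.3 V.
Secondary of T₃: V = 1298.3 × 287/1391 = 267.87 V.
I_load = 267.87/42.1 = 6.3628 A, so P_out = 267.87 × 6.3628 = 1704.4 W.
All ideal ⇒ P_in = P_out, so I_supply = 1704.4/230 = 7.41 A.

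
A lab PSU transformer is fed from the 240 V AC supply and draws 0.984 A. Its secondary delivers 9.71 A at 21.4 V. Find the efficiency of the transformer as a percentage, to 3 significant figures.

η ≈ 88.0%

P_in = 240 × 0.984 = 236.160 W.
P_out = 21.4 × 9.71 = 207.794 W.
η = P_out/P_in = 207.794/236.160 = 0.880.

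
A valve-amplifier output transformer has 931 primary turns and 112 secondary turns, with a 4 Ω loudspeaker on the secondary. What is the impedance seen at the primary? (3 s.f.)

Z_p ≈ 276 Ω

Z_p = (N_p/N_s)² × Z_s = (931/112)² × 4 = 276 Ω.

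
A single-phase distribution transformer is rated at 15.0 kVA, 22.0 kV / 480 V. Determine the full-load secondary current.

I_s = S/V_s = 15000/480 = 31.2 A.

I_s ≈ 31.2 A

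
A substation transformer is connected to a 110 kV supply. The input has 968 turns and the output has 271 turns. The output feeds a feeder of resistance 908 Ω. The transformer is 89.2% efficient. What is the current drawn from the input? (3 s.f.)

I_in ≈ 10.6 A

V_out = 110000 × 271/968 = 30795 V.
I_out = V_out/R = 30795/908 = 33.916 A.
P_out = V_out I_out = 30795 × 33.916 = 1.0444×10^6 W.
P_in = P_out/η = 1.0444×10^6/0.892 = 1.1709×10^6 W.
I_in = P_in/V_in = 1.1709×10^6/110000 = 10.6 A.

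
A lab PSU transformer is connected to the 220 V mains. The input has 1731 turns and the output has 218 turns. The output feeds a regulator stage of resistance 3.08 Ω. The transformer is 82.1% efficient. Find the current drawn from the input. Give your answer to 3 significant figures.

V_out = 220 × 218/1731 = 27.707 V.
I_out = V_out/R = 27.707/3.08 = 8.9956 A.
P_out = V_out I_out = 27.707 × 8.9956 = 249.24 W.
P_in = P_out/η = 249.24/0.821 = 303.58 W.
I_in = P_in/V_in = 303.58/220 = 1.38 A.

I_in ≈ 1.38 A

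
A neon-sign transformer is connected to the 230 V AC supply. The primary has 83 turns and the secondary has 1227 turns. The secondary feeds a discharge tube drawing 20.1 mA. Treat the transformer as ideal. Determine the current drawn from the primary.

For an ideal transformer I_p N_p = I_s N_s, so I_p = 0.0201 × 1227/83 = 0.297 A.

I_p ≈ 0.297 A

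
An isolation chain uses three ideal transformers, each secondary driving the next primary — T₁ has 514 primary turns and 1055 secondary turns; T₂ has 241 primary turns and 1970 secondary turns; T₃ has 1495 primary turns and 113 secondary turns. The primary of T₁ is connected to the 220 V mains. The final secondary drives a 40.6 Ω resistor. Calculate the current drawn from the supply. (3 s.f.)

Secondary of T₁: V = 220.00 × 1055/514 = 451.56 V.
Secondary of T₂: V = 451.56 × 1970/241 = 3691.1 V.
Secondary of T₃: V = 3691.1 × 113/1495 = 279.00 V.
I_load = 279.00/40.6 = 6.8718 A, so P_out = 279.00 × 6.8718 = 1917.2 W.
All ideal ⇒ P_in = P_out, so I_supply = 1917.2/220 = 8.71 A.

I_supply ≈ 8.71 A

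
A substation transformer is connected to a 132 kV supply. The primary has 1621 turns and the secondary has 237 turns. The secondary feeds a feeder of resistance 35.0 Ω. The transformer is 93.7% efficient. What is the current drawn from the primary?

I_p ≈ 86.0 A

V_s = 132000 × 237/1621 = 19299 V.
I_s = V_s/R = 19299/35.0 = 551.41 A.
P_out = V_s I_s = 19299 × 551.41 = 1.0642×10^7 W.
P_in = P_out/η = 1.0642×10^7/0.937 = 1.1357×10^7 W.
I_p = P_in/V_p = 1.1357×10^7/132000 = 86.0 A.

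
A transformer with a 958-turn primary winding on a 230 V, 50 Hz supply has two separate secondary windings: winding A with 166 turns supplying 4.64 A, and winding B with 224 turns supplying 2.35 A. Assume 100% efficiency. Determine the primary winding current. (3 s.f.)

I_p ≈ 1.35 A

V_A = 230 × 166/958 = 39.854 V; V_B = 230 × 224/958 = 53.779 V.
P_out = V_A I_A + V_B I_B = 39.854×4.64 + 53.779×2.35 = 184.92 + 126.38 = 311.30 W.
Ideal ⇒ P_in = P_out, so I_p = P_out/V_p = 311.30/230 = 1.35 A.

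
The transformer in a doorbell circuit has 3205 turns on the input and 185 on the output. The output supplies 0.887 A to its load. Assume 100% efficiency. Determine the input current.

I_in ≈ 0.0512 A

For an ideal transformer I_in/I_out = N_out/N_in, so I_in = 0.887 × 185/3205 = 0.0512 A.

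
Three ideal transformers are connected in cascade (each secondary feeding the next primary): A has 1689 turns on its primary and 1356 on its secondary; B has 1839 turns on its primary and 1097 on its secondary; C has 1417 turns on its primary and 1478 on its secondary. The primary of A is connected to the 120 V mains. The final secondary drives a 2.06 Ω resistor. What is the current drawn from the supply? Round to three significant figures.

Secondary of A: V = 120.00 × 1356/1689 = 96.341 V.
Secondary of B: V = 96.341 × 1097/1839 = 57.469 V.
Secondary of C: V = 57.469 × 1478/1417 = 59.943 V.
I_load = 59.943/2.06 = 29.099 A, so P_out = 59.943 × 29.099 = 1744.3 W.
All ideal ⇒ P_in = P_out, so I_supply = 1744.3/120 = 14.5 A.

I_supply ≈ 14.5 A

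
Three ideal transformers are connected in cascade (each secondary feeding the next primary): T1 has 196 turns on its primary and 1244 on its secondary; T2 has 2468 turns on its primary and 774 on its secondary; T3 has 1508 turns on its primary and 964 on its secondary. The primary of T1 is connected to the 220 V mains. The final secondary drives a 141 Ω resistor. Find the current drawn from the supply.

Secondary of T1: V = 220.00 × 1244/196 = 1396.3 V.
Secondary of T2: V = 1396.3 × 774/2468 = 437.91 V.
Secondary of T3: V = 437.91 × 964/1508 = 279.94 V.
I_load = 279.94/141 = 1.9854 A, so P_out = 279.94 × 1.9854 = 555.77 W.
All ideal ⇒ P_in = P_out, so I_supply = 555.77/220 = 2.53 A.

I_supply ≈ 2.53 A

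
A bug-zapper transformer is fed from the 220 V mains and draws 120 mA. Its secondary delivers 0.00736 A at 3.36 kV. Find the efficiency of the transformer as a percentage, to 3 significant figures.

P_in = 220 × 0.120 = 26.4000 W.
P_out = 3360 × 0.00736 = 24.7296 W.
η = P_out/P_in = 24.7296/26.4000 = 0.937.

η ≈ 93.7%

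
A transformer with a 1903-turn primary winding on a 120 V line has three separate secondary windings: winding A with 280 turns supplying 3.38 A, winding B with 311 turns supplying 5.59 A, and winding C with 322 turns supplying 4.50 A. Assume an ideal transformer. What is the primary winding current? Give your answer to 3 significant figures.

I_p ≈ 2.17 A

V_A = 120 × 280/1903 = 17.656 V; V_B = 120 × 311/1903 = 19.611 V; V_C = 120 × 322/1903 = 20.305 V.
P_out = V_A I_A + V_B I_B + V_C I_C = 17.656×3.38 + 19.611×5.59 + 20.305×4.50 = 59.678 + 109.63 + 91.372 = 260.68 W.
Ideal ⇒ P_in = P_out, so I_p = P_out/V_p = 260.68/120 = 2.17 A.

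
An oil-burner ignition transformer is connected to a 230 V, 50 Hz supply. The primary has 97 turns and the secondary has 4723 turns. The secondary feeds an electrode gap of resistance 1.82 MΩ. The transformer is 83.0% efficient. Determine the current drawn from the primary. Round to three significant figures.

V_s = 230 × 4723/97 = 11199 V.
I_s = V_s/R = 11199/(1.82×10^6) = 0.0061532 A.
P_out = V_s I_s = 11199 × 0.0061532 = 68.909 W.
P_in = P_out/η = 68.909/0.830 = 83.023 W.
I_p = P_in/V_p = 83.023/230 = 0.361 A.

I_p ≈ 0.361 A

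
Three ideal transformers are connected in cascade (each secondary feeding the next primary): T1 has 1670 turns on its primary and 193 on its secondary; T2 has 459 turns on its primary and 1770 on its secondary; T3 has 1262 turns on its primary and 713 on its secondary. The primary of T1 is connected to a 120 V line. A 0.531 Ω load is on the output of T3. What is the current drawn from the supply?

I_supply ≈ 14.3 A

Secondary of T1: V = 120.00 × 193/1670 = 13.868 V.
Secondary of T2: V = 13.868 × 1770/459 = 53.479 V.
Secondary of T3: V = 53.479 × 713/1262 = 30.214 V.
I_load = 30.214/0.531 = 56.901 A, so P_out = 30.214 × 56.901 = 1719.2 W.
All ideal ⇒ P_in = P_out, so I_supply = 1719.2/120 = 14.3 A.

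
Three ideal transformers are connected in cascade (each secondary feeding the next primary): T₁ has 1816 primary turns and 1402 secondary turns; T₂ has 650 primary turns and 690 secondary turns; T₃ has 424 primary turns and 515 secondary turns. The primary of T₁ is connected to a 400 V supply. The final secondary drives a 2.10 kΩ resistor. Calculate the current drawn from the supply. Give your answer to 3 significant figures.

After T₁: V = 400.00 × 1402/1816 = 308.81 V.
After T₂: V = 308.81 × 690/650 = 327.81 V.
After T₃: V = 327.81 × 515/424 = 398.17 V.
I_load = 398.17/2100 = 0.18961 A, so P_out = 398.17 × 0.18961 = 75.495 W.
All ideal ⇒ P_in = P_out, so I_supply = 75.495/400 = 0.189 A.

I_supply ≈ 0.189 A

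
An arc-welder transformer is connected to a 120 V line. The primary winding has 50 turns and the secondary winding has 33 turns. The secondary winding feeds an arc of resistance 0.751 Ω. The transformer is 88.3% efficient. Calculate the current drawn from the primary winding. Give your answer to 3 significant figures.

V_s = 120 × 33/50 = 79.200 V.
I_s = V_s/R = 79.200/0.751 = 105.46 A.
P_out = V_s I_s = 79.200 × 105.46 = 8352.4 W.
P_in = P_out/η = 8352.4/0.883 = 9459.1 W.
I_p = P_in/V_p = 9459.1/120 = 78.8 A.

I_p ≈ 78.8 A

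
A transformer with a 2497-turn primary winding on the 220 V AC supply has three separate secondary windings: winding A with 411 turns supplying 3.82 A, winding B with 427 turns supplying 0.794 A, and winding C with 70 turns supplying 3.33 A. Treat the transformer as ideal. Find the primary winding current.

V_A = 220 × 411/2497 = 36.211 V; V_B = 220 × 427/2497 = 37.621 V; V_C = 220 × 70/2497 = 6.1674 V.
P_out = V_A I_A + V_B I_B + V_C I_C = 36.211×3.82 + 37.621×0.794 + 6.1674×3.33 = 138.33 + 29.871 + 20.537 = 188.74 W.
Ideal ⇒ P_in = P_out, so I_p = P_out/V_p = 188.74/220 = 0.858 A.

I_p ≈ 0.858 A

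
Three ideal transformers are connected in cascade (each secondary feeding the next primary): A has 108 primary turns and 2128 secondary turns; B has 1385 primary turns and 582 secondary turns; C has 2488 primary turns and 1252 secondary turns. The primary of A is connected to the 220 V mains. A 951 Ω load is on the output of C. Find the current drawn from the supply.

I_supply ≈ 4.02 A

After A: V = 220.00 × 2128/108 = 4334.8 V.
After B: V = 4334.8 × 582/1385 = 1821.6 V.
After C: V = 1821.6 × 1252/2488 = 916.64 V.
I_load = 916.64/951 = 0.96387 A, so P_out = 916.64 × 0.96387 = 883.52 W.
All ideal ⇒ P_in = P_out, so I_supply = 883.52/220 = 4.02 A.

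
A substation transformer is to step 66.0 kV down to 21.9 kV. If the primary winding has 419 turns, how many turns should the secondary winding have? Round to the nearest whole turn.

N_s/N_p = V_s/V_p, so N_s = 419 × 21900/66000 = 139.0 ≈ 139 turns.

N_s = 139 turns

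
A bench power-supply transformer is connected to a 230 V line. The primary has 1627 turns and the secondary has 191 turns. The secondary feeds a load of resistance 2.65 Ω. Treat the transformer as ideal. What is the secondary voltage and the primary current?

V_s = V_p × N_s/N_p = 230 × 191/1627 = 27.001 V.
I_s = V_s/R = 27.001/2.65 = 10.189 A.
I_p = I_s × N_s/N_p = 10.189 × 191/1627 = 1.20 A.

V_s ≈ 27.0 V, I_p ≈ 1.20 A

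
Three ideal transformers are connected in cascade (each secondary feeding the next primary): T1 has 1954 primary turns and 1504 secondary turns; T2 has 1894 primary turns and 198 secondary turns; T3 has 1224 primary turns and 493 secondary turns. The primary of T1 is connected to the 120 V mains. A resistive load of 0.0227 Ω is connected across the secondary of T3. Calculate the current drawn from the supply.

Secondary of T1: V = 120.00 × 1504/1954 = 92.364 V.
Secondary of T2: V = 92.364 × 198/1894 = 9.6558 V.
Secondary of T3: V = 9.6558 × 493/1224 = 3.8892 V.
I_load = 3.8892/0.0227 = 171.33 A, so P_out = 3.8892 × 171.33 = 666.32 W.
All ideal ⇒ P_in = P_out, so I_supply = 666.32/120 = 5.55 A.

I_supply ≈ 5.55 A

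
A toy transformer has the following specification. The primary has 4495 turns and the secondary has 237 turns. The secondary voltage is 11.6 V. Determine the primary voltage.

V_p ≈ 220 V

V_p/V_s = N_p/N_s, so V_p = 11.6 × 4495/237 = 220 V.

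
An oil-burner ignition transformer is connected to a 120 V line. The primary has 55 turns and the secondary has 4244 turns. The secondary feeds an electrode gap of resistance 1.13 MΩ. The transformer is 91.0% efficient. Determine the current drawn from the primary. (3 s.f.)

V_s = 120 × 4244/55 = 9259.6 V.
I_s = V_s/R = 9259.6/(1.13×10^6) = 0.0081944 A.
P_out = V_s I_s = 9259.6 × 0.0081944 = 75.877 W.
P_in = P_out/η = 75.877/0.910 = 83.381 W.
I_p = P_in/V_p = 83.381/120 = 0.695 A.

I_p ≈ 0.695 A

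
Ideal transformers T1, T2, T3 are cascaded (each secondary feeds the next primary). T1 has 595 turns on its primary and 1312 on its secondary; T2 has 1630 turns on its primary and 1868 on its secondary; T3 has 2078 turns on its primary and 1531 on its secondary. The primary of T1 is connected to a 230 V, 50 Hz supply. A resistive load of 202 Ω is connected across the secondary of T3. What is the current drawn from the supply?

Secondary of T1: V = 230.00 × 1312/595 = 507.16 V.
Secondary of T2: V = 507.16 × 1868/1630 = 581.21 V.
Secondary of T3: V = 581.21 × 1531/2078 = 428.22 V.
I_load = 428.22/202 = 2.1199 A, so P_out = 428.22 × 2.1199 = 907.77 W.
All ideal ⇒ P_in = P_out, so I_supply = 907.77/230 = 3.95 A.

I_supply ≈ 3.95 A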